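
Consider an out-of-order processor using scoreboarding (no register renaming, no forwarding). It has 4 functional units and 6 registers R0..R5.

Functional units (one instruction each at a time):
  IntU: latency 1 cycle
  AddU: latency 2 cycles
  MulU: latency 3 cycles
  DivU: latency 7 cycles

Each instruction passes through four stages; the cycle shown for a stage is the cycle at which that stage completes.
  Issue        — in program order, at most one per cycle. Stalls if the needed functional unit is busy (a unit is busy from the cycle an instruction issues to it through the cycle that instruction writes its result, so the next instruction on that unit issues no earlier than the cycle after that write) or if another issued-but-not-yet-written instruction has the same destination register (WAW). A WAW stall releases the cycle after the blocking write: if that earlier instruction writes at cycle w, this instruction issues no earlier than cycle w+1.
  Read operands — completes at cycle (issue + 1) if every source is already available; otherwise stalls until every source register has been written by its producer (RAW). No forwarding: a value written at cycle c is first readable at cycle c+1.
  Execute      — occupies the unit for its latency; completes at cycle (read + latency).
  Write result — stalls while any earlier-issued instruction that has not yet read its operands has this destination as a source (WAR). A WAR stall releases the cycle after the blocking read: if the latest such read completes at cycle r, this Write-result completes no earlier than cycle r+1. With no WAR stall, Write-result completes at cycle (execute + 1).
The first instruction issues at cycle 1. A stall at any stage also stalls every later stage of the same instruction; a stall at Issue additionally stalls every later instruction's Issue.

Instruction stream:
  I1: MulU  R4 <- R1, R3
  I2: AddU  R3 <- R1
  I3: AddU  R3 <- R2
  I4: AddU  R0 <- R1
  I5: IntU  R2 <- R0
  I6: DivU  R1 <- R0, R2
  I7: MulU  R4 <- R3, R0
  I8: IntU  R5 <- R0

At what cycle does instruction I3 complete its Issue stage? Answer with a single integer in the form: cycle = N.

cycle = 7

c1: I1 dispatched to MulU
c2: I1 operands ready · I2 dispatched to AddU
c3: I2 operands ready
c5: I1 complete · I2 complete
c6: R4←I1 · R3←I2
c7: I3 dispatched to AddU
c8: I3 operands ready
c10: I3 complete
c11: R3←I3
c12: I4 dispatched to AddU
c13: I4 operands ready · I5 dispatched to IntU
c14: I6 dispatched to DivU
c15: I4 complete · I7 dispatched to MulU
c16: R0←I4
c17: I5 operands ready · I7 operands ready
c18: I5 complete
c19: R2←I5
c20: I6 operands ready · I7 complete · I8 dispatched to IntU
c21: R4←I7 · I8 operands ready
c22: I8 complete
c23: R5←I8
c27: I6 complete
c28: R1←I6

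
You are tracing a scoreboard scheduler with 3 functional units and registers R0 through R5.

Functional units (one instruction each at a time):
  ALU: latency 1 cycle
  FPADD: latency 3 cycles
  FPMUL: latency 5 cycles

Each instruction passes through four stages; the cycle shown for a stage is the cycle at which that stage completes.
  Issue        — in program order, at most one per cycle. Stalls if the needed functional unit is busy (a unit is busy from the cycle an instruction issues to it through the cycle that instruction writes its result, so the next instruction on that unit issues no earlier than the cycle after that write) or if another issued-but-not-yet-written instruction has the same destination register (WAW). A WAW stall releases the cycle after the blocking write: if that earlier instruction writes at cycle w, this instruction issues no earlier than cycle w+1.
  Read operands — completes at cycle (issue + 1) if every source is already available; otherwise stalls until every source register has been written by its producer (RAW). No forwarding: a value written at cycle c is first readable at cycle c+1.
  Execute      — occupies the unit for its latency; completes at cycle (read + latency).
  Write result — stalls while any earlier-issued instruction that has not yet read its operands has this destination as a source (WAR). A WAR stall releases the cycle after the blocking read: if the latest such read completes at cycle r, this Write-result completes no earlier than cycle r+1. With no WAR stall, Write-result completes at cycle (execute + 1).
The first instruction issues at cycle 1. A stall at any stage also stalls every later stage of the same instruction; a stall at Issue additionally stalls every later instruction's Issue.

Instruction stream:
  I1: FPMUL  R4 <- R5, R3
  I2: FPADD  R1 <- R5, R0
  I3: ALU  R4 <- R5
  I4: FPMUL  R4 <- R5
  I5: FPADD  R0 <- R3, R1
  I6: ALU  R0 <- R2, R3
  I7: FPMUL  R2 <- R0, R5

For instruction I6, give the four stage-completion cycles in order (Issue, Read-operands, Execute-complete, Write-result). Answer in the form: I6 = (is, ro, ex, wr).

I6 = (20, 21, 22, 23)

[I1] 1/2/7/8
[I2] 2/3/6/7
[I3] 9/10/11/12  (WAW R4: wait I1 write@8)
[I4] 13/14/19/20  (WAW R4: wait I3 write@12)
[I5] 14/15/18/19
[I6] 20/21/22/23  (WAW R0: wait I5 write@19)
[I7] 21/24/29/30  (RAW R0: wait I6 write@23)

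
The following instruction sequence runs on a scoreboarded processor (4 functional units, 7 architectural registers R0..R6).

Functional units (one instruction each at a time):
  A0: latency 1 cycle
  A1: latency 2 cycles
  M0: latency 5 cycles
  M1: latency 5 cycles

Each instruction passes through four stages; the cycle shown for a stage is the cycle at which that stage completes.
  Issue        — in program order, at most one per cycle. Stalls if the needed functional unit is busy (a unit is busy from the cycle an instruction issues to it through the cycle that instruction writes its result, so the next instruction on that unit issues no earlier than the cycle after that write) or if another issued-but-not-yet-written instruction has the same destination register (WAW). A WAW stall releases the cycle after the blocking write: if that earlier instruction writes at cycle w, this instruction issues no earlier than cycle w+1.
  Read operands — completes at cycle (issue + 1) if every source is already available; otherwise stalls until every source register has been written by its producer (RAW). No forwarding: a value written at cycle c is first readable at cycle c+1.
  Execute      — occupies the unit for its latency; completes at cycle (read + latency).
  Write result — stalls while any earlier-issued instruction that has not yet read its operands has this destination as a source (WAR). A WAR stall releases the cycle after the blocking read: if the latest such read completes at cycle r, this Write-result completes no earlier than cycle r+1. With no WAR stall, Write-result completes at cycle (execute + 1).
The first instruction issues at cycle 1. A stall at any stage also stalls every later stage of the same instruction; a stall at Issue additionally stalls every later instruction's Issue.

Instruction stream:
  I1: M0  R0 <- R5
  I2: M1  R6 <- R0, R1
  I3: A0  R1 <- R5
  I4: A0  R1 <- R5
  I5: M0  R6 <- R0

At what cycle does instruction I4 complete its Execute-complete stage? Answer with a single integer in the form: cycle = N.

cycle = 13

cycle 1: I1 issues→M0
cycle 2: I1 reads, I2 issues→M1
cycle 3: I3 issues→A0
cycle 4: I3 reads
cycle 5: I3 exec-done
cycle 7: I1 exec-done
cycle 8: I1 writes R0
cycle 9: I2 reads
cycle 10: I3 writes R1
cycle 11: I4 issues→A0
cycle 12: I4 reads
cycle 13: I4 exec-done
cycle 14: I2 exec-done, I4 writes R1
cycle 15: I2 writes R6
cycle 16: I5 issues→M0
cycle 17: I5 reads
cycle 22: I5 exec-done
cycle 23: I5 writes R6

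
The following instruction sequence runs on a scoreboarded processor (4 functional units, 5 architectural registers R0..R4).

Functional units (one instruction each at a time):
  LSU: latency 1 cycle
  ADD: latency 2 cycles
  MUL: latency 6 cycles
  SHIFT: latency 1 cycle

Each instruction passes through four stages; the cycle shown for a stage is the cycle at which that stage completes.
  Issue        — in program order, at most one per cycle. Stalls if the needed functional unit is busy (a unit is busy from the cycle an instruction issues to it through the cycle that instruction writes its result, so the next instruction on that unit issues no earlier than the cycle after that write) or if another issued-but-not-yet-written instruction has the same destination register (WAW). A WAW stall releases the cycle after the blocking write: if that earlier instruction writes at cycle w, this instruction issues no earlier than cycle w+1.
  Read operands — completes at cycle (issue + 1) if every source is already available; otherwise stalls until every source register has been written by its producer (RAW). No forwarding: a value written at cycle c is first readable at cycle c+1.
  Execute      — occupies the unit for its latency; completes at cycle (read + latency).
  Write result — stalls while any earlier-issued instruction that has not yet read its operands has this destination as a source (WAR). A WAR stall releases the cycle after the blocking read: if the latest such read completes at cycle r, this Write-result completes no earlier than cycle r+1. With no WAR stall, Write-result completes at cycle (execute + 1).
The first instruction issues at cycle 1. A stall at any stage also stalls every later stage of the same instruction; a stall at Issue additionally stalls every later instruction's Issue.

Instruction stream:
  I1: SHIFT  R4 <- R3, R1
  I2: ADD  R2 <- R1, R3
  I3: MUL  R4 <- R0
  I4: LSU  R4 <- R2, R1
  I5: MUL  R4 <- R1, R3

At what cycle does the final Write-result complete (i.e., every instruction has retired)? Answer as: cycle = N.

  I1 | 1 | 2 | 3 | 4
  I2 | 2 | 3 | 5 | 6
  I3 | 5 | 6 | 12 | 13   WAW R4: wait I1 write@4
  I4 | 14 | 15 | 16 | 17   WAW R4: wait I3 write@13
  I5 | 18 | 19 | 25 | 26   WAW R4: wait I4 write@17

cycle = 26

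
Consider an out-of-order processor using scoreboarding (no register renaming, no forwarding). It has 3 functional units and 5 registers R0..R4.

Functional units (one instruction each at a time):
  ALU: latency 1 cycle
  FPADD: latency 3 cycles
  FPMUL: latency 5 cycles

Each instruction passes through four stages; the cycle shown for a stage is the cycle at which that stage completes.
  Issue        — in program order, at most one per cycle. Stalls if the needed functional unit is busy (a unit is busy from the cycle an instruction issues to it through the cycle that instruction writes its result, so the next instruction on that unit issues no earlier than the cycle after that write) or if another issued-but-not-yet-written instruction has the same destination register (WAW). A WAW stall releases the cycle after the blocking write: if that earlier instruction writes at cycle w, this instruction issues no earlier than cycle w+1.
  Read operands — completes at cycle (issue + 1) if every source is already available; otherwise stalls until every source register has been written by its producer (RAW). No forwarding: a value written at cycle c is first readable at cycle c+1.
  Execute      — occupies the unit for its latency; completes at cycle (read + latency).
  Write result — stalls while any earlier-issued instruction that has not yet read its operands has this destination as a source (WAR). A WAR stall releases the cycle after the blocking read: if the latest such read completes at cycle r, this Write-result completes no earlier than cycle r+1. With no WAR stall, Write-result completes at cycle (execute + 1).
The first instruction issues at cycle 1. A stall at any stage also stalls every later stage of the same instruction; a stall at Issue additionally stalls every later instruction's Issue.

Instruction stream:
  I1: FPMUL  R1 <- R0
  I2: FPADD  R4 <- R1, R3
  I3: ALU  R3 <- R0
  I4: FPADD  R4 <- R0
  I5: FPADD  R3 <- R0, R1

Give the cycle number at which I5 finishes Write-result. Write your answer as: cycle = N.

cycle = 25

cycle 1: I1 issues→FPMUL
cycle 2: I1 reads | I2 issues→FPADD
cycle 3: I3 issues→ALU
cycle 4: I3 reads
cycle 5: I3 exec-done
cycle 7: I1 exec-done
cycle 8: I1 writes R1
cycle 9: I2 reads
cycle 10: I3 writes R3
cycle 12: I2 exec-done
cycle 13: I2 writes R4
cycle 14: I4 issues→FPADD
cycle 15: I4 reads
cycle 18: I4 exec-done
cycle 19: I4 writes R4
cycle 20: I5 issues→FPADD
cycle 21: I5 reads
cycle 24: I5 exec-done
cycle 25: I5 writes R3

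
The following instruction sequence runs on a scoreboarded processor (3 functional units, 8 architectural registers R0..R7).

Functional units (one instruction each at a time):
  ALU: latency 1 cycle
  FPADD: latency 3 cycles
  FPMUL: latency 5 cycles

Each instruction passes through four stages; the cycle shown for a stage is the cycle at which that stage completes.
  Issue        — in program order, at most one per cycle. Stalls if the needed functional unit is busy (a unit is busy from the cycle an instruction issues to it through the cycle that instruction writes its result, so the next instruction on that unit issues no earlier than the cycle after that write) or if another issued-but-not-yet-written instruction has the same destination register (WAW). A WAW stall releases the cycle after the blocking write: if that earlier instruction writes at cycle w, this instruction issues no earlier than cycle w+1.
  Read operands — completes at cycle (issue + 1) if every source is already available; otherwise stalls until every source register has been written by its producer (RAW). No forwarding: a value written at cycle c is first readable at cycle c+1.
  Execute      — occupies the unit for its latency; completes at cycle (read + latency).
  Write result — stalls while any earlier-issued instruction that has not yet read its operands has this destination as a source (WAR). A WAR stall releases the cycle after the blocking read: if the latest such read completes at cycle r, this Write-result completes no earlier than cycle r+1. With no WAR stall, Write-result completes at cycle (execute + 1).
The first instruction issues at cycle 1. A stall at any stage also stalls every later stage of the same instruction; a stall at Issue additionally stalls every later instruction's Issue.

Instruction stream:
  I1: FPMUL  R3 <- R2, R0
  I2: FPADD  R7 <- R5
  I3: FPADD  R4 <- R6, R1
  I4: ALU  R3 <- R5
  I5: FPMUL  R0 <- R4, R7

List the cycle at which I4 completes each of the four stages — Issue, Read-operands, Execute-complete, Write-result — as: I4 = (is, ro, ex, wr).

I4 = (9, 10, 11, 12)

I1  is:1  ro:2  ex:7  wr:8
I2  is:2  ro:3  ex:6  wr:7
I3  is:8  ro:9  ex:12  wr:13  — struct: FPADD busy until I2 writes@7
I4  is:9  ro:10  ex:11  wr:12
I5  is:10  ro:14  ex:19  wr:20  — RAW R4: wait I3 write@13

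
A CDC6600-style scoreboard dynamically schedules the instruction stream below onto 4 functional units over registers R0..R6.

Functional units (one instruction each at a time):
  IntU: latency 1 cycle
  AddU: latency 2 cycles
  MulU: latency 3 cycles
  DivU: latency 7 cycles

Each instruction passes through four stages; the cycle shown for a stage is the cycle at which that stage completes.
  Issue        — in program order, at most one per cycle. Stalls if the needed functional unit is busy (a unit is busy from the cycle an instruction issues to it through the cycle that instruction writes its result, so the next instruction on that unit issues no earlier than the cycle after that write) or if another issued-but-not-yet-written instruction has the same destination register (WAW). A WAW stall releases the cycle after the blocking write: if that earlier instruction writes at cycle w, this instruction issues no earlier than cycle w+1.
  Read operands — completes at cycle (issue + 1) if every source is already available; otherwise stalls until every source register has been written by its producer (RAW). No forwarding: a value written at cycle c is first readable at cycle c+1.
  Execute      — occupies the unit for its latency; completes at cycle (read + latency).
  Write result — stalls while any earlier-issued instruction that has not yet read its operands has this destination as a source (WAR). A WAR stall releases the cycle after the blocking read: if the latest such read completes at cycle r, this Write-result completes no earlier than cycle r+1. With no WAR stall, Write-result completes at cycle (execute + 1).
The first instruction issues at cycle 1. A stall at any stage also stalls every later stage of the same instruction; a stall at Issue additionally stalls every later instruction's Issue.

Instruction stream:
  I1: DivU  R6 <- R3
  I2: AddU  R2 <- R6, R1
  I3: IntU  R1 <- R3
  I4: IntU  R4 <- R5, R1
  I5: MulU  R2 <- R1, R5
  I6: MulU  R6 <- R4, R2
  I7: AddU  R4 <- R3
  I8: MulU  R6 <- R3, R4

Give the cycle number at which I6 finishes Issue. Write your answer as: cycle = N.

t=1  I1 issues→DivU
t=2  I1 reads; I2 issues→AddU
t=3  I3 issues→IntU
t=4  I3 reads
t=5  I3 exec-done
t=9  I1 exec-done
t=10  I1 writes R6
t=11  I2 reads
t=12  I3 writes R1
t=13  I2 exec-done; I4 issues→IntU
t=14  I2 writes R2; I4 reads
t=15  I4 exec-done; I5 issues→MulU
t=16  I4 writes R4; I5 reads
t=19  I5 exec-done
t=20  I5 writes R2
t=21  I6 issues→MulU
t=22  I6 reads; I7 issues→AddU
t=23  I7 reads
t=25  I6 exec-done; I7 exec-done
t=26  I6 writes R6; I7 writes R4
t=27  I8 issues→MulU
t=28  I8 reads
t=31  I8 exec-done
t=32  I8 writes R6

cycle = 21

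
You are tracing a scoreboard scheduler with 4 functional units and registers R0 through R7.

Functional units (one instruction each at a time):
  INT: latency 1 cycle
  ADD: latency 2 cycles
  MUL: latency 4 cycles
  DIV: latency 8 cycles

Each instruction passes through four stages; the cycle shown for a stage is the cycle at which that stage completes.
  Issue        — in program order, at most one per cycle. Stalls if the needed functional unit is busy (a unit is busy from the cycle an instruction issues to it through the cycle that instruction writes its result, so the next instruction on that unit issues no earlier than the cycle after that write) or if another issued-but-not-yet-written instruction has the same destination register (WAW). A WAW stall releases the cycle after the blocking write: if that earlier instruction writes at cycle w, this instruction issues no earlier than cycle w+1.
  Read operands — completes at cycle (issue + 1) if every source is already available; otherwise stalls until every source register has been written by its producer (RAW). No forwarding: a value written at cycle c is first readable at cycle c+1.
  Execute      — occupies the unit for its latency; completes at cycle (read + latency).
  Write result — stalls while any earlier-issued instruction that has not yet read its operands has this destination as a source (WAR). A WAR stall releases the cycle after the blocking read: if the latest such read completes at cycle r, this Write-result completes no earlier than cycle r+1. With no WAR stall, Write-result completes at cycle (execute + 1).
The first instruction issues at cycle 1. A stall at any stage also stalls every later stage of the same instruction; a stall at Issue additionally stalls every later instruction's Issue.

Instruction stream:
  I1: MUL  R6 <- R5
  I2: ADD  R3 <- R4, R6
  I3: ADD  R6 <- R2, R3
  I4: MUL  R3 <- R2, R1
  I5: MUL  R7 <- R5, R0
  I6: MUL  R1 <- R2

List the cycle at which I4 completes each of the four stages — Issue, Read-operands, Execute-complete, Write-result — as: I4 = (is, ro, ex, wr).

I1  is:1  ro:2  ex:6  wr:7
I2  is:2  ro:8  ex:10  wr:11  — RAW R6: wait I1 write@7
I3  is:12  ro:13  ex:15  wr:16  — struct: ADD busy until I2 writes@11
I4  is:13  ro:14  ex:18  wr:19
I5  is:20  ro:21  ex:25  wr:26  — struct: MUL busy until I4 writes@19
I6  is:27  ro:28  ex:32  wr:33  — struct: MUL busy until I5 writes@26

I4 = (13, 14, 18, 19)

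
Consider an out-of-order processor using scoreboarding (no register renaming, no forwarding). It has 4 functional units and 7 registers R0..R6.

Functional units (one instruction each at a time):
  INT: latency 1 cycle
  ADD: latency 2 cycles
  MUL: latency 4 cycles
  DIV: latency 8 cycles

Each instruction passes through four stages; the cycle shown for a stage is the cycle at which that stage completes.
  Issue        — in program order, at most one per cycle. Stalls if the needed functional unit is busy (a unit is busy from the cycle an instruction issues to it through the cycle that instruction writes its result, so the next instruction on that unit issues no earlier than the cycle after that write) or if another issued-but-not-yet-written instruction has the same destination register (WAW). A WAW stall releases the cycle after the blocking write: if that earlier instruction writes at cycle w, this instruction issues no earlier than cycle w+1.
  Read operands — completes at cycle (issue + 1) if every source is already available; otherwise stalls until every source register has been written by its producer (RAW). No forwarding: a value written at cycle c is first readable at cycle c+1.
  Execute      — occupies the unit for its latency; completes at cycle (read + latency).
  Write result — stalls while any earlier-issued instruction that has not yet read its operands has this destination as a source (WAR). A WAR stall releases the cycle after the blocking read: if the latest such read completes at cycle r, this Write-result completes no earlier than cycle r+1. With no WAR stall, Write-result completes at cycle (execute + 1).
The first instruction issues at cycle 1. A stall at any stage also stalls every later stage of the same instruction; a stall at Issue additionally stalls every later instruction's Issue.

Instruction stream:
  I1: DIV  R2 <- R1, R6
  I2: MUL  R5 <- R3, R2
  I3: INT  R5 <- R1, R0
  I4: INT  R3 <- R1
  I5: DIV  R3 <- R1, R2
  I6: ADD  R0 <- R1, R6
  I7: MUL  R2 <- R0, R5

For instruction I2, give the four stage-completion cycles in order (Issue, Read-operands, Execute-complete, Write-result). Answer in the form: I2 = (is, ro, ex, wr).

I1  is:1  ro:2  ex:10  wr:11
I2  is:2  ro:12  ex:16  wr:17  — RAW R2: wait I1 write@11
I3  is:18  ro:19  ex:20  wr:21  — WAW R5: wait I2 write@17
I4  is:22  ro:23  ex:24  wr:25  — struct: INT busy until I3 writes@21
I5  is:26  ro:27  ex:35  wr:36  — WAW R3: wait I4 write@25
I6  is:27  ro:28  ex:30  wr:31
I7  is:28  ro:32  ex:36  wr:37  — RAW R0: wait I6 write@31

I2 = (2, 12, 16, 17)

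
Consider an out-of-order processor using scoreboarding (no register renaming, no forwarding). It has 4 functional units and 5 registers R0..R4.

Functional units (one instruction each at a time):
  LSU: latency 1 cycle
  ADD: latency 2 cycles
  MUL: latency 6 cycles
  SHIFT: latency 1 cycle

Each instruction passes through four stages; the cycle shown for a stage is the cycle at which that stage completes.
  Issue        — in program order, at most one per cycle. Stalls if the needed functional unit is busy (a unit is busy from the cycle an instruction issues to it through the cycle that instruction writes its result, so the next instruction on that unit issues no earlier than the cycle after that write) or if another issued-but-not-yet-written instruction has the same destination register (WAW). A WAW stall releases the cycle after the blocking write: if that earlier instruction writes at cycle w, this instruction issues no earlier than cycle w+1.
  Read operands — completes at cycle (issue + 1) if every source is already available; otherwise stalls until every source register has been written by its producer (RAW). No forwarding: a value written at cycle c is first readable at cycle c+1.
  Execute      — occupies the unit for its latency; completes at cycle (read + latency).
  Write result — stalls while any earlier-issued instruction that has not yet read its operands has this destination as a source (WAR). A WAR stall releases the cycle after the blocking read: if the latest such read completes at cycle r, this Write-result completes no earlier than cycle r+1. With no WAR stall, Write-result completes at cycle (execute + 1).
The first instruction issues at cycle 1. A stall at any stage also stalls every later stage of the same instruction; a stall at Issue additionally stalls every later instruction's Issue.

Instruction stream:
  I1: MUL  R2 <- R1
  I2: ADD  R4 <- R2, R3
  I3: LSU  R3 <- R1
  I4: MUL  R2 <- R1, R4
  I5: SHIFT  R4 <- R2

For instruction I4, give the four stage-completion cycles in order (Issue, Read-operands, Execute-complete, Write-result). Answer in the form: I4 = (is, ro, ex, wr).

I4 = (10, 14, 20, 21)

cycle 1: I1 dispatched to MUL
cycle 2: I1 operands ready · I2 dispatched to ADD
cycle 3: I3 dispatched to LSU
cycle 4: I3 operands ready
cycle 5: I3 complete
cycle 8: I1 complete
cycle 9: R2←I1
cycle 10: I2 operands ready · I4 dispatched to MUL
cycle 11: R3←I3
cycle 12: I2 complete
cycle 13: R4←I2
cycle 14: I4 operands ready · I5 dispatched to SHIFT
cycle 20: I4 complete
cycle 21: R2←I4
cycle 22: I5 operands ready
cycle 23: I5 complete
cycle 24: R4←I5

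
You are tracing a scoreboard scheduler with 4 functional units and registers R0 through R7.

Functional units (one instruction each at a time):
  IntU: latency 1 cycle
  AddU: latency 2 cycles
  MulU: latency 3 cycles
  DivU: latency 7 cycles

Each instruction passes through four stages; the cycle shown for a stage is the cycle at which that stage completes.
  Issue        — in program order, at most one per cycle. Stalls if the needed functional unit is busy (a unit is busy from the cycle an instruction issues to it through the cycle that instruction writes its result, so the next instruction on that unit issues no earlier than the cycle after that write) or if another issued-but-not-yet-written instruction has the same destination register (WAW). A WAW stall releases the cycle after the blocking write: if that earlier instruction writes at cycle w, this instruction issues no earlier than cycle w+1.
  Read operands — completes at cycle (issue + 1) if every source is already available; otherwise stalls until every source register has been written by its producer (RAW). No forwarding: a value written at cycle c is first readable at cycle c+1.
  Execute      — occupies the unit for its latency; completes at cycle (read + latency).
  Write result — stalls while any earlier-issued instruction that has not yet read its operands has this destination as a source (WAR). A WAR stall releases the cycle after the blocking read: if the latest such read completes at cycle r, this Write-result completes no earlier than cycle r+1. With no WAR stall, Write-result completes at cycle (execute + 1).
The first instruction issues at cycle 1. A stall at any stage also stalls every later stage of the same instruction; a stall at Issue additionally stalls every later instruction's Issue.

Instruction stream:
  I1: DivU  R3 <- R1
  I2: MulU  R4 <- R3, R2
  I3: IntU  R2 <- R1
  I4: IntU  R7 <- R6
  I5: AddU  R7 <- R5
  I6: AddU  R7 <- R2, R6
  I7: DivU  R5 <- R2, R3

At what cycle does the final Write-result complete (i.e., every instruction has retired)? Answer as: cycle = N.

cycle = 32

  I1 | 1 | 2 | 9 | 10
  I2 | 2 | 11 | 14 | 15   RAW R3: wait I1 write@10
  I3 | 3 | 4 | 5 | 12   WAR R2: wait I2 read@11
  I4 | 13 | 14 | 15 | 16   struct: IntU busy until I3 writes@12
  I5 | 17 | 18 | 20 | 21   WAW R7: wait I4 write@16
  I6 | 22 | 23 | 25 | 26   struct: AddU busy until I5 writes@21
  I7 | 23 | 24 | 31 | 32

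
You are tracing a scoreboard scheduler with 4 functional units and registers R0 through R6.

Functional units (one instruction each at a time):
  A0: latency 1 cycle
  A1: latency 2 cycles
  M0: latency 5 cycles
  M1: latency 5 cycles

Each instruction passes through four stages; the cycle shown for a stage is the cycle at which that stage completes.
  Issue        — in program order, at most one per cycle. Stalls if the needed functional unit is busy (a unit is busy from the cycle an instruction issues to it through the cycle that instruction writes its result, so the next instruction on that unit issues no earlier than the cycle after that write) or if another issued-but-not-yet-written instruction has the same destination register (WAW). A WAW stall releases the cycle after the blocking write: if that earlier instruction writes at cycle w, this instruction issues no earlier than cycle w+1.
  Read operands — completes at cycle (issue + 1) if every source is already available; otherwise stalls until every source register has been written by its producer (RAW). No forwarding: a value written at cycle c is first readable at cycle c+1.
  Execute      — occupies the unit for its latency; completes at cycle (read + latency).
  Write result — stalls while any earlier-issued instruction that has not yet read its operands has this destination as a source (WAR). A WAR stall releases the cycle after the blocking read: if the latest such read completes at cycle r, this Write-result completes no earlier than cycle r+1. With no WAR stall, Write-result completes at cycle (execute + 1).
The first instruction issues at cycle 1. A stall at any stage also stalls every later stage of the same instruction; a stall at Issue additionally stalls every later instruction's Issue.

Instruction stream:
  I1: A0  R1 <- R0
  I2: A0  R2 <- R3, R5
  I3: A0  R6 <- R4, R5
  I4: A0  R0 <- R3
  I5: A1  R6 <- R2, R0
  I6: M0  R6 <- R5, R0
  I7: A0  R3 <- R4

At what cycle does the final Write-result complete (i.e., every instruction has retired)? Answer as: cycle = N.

cycle = 28

t=1  I1 issues→A0
t=2  I1 reads
t=3  I1 exec-done
t=4  I1 writes R1
t=5  I2 issues→A0
t=6  I2 reads
t=7  I2 exec-done
t=8  I2 writes R2
t=9  I3 issues→A0
t=10  I3 reads
t=11  I3 exec-done
t=12  I3 writes R6
t=13  I4 issues→A0
t=14  I4 reads · I5 issues→A1
t=15  I4 exec-done
t=16  I4 writes R0
t=17  I5 reads
t=19  I5 exec-done
t=20  I5 writes R6
t=21  I6 issues→M0
t=22  I6 reads · I7 issues→A0
t=23  I7 reads
t=24  I7 exec-done
t=25  I7 writes R3
t=27  I6 exec-done
t=28  I6 writes R6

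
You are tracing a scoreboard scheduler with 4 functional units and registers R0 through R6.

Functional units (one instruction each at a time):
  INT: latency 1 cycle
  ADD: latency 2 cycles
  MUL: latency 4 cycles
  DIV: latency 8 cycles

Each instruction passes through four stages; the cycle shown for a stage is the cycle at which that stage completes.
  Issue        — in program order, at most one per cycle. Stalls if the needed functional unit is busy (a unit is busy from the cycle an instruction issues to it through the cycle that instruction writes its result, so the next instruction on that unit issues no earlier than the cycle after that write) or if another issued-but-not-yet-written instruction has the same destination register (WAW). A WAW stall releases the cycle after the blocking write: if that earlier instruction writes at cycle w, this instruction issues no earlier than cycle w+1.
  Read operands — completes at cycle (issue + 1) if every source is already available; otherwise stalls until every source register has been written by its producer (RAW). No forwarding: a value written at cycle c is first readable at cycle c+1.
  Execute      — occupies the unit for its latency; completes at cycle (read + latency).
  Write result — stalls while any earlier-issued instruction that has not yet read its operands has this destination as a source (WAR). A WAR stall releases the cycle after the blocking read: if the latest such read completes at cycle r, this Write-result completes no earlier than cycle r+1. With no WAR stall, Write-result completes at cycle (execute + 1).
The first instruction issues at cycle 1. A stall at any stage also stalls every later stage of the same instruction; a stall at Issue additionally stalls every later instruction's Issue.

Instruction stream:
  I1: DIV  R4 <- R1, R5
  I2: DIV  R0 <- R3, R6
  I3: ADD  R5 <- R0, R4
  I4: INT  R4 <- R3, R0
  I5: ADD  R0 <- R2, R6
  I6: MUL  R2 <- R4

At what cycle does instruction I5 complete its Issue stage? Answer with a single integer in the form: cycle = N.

1) issue 1, read 2, done 10, write 11
2) issue 12, read 13, done 21, write 22  <struct: DIV busy until I1 writes@11>
3) issue 13, read 23, done 25, write 26  <RAW R0: wait I2 write@22>
4) issue 14, read 23, done 24, write 25  <RAW R0: wait I2 write@22>
5) issue 27, read 28, done 30, write 31  <struct: ADD busy until I3 writes@26>
6) issue 28, read 29, done 33, write 34

cycle = 27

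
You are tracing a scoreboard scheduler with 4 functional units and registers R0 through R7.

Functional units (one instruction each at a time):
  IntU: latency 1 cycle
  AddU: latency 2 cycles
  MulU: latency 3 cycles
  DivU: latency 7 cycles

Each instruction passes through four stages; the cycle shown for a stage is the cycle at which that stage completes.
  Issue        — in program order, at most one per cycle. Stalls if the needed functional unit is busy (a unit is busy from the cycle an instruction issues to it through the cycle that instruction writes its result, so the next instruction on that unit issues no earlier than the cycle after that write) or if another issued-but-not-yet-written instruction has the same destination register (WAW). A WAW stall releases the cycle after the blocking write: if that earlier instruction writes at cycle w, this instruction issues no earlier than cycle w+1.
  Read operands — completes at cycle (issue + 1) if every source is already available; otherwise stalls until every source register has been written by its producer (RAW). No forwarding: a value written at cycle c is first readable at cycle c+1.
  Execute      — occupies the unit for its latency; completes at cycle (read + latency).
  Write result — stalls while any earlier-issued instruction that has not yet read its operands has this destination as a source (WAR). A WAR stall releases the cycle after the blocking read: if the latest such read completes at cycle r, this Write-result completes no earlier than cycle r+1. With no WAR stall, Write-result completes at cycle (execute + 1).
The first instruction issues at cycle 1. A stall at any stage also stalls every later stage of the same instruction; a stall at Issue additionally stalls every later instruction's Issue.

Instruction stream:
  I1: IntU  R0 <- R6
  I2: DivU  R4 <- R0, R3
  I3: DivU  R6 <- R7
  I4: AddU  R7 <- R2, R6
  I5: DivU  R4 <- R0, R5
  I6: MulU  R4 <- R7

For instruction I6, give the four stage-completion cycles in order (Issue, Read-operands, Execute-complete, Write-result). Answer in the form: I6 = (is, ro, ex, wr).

c1: issue I1 (IntU)
c2: I1 read-ops · issue I2 (DivU)
c3: I1 finished on IntU
c4: I1→R0
c5: I2 read-ops
c12: I2 finished on DivU
c13: I2→R4
c14: issue I3 (DivU)
c15: I3 read-ops · issue I4 (AddU)
c22: I3 finished on DivU
c23: I3→R6
c24: I4 read-ops · issue I5 (DivU)
c25: I5 read-ops
c26: I4 finished on AddU
c27: I4→R7
c32: I5 finished on DivU
c33: I5→R4
c34: issue I6 (MulU)
c35: I6 read-ops
c38: I6 finished on MulU
c39: I6→R4

I6 = (34, 35, 38, 39)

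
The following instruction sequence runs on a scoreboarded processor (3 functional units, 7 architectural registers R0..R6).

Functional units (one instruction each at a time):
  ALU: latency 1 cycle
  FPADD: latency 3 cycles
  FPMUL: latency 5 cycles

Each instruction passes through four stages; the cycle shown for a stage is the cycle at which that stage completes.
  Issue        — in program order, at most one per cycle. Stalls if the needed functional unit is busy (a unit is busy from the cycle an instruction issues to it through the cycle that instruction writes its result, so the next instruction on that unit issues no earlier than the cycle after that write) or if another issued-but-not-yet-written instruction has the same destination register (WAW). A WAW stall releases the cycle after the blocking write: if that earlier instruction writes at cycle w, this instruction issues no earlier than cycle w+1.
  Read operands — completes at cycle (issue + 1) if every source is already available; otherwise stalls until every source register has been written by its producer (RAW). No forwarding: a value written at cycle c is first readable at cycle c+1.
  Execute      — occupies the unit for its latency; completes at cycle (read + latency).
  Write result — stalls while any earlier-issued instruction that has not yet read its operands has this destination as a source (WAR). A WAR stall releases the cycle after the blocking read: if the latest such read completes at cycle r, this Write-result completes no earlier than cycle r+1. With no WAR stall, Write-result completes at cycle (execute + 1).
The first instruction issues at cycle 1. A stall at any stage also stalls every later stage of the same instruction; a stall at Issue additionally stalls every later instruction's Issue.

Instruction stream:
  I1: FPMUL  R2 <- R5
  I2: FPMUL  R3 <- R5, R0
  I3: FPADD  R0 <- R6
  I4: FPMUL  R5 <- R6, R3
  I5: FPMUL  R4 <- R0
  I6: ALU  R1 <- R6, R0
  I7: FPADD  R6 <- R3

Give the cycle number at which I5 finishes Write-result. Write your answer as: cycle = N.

cycle = 32

c1: I1→FPMUL
c2: I1 RO
c7: I1 EX
c8: I1 WR R2
c9: I2→FPMUL
c10: I2 RO · I3→FPADD
c11: I3 RO
c14: I3 EX
c15: I2 EX · I3 WR R0
c16: I2 WR R3
c17: I4→FPMUL
c18: I4 RO
c23: I4 EX
c24: I4 WR R5
c25: I5→FPMUL
c26: I5 RO · I6→ALU
c27: I6 RO · I7→FPADD
c28: I6 EX · I7 RO
c29: I6 WR R1
c31: I5 EX · I7 EX
c32: I5 WR R4 · I7 WR R6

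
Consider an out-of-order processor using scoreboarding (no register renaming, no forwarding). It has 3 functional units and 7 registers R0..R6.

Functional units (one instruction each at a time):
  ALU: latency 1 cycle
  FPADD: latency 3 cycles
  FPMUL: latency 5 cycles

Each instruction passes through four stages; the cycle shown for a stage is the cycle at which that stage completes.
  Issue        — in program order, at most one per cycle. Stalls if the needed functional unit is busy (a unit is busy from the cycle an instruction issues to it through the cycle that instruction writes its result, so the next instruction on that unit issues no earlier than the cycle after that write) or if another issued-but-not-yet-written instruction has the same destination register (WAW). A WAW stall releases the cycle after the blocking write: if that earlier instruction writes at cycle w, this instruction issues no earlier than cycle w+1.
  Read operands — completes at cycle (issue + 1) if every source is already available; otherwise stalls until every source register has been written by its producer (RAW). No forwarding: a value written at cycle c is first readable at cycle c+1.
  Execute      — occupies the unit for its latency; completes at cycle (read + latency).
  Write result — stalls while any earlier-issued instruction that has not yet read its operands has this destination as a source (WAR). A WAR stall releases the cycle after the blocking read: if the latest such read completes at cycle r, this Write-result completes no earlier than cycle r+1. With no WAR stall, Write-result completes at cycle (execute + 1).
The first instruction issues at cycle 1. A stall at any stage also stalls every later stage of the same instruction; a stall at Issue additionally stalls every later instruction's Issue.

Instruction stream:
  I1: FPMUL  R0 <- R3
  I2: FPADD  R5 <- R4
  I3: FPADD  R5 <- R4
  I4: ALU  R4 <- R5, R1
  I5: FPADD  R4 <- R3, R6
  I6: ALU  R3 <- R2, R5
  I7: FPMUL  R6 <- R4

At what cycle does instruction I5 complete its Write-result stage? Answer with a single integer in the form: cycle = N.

cycle = 22

cycle 1: I1 issues→FPMUL
cycle 2: I1 reads | I2 issues→FPADD
cycle 3: I2 reads
cycle 6: I2 exec-done
cycle 7: I1 exec-done | I2 writes R5
cycle 8: I1 writes R0 | I3 issues→FPADD
cycle 9: I3 reads | I4 issues→ALU
cycle 12: I3 exec-done
cycle 13: I3 writes R5
cycle 14: I4 reads
cycle 15: I4 exec-done
cycle 16: I4 writes R4
cycle 17: I5 issues→FPADD
cycle 18: I5 reads | I6 issues→ALU
cycle 19: I6 reads | I7 issues→FPMUL
cycle 20: I6 exec-done
cycle 21: I5 exec-done | I6 writes R3
cycle 22: I5 writes R4
cycle 23: I7 reads
cycle 28: I7 exec-done
cycle 29: I7 writes R6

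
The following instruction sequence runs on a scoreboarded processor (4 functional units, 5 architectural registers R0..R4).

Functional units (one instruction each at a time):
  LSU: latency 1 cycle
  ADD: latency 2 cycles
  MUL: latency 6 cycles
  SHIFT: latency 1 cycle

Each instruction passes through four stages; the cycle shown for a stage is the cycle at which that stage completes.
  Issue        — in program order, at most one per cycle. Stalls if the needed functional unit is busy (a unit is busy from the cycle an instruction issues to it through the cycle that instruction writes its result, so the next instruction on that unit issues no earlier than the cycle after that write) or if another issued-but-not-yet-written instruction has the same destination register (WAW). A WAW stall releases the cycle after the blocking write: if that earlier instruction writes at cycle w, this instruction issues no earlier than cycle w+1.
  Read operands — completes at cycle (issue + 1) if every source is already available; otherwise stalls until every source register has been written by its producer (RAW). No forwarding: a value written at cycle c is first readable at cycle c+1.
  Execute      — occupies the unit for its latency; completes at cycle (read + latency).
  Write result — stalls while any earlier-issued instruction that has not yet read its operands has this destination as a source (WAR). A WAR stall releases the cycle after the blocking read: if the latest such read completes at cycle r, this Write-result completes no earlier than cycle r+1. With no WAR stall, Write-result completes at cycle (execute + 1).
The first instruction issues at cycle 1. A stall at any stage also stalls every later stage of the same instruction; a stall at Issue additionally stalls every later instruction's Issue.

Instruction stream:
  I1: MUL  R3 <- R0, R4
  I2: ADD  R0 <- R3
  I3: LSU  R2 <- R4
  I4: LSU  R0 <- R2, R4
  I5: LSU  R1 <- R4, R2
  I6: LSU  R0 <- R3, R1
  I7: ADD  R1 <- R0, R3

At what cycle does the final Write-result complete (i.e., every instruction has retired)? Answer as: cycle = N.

cycle = 29

I1: IS=1 RO=2 EX=8 WR=9
I2: IS=2 RO=10 EX=12 WR=13  [RAW R3: wait I1 write@9]
I3: IS=3 RO=4 EX=5 WR=6
I4: IS=14 RO=15 EX=16 WR=17  [WAW R0: wait I2 write@13]
I5: IS=18 RO=19 EX=20 WR=21  [struct: LSU busy until I4 writes@17]
I6: IS=22 RO=23 EX=24 WR=25  [struct: LSU busy until I5 writes@21]
I7: IS=23 RO=26 EX=28 WR=29  [RAW R0: wait I6 write@25]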